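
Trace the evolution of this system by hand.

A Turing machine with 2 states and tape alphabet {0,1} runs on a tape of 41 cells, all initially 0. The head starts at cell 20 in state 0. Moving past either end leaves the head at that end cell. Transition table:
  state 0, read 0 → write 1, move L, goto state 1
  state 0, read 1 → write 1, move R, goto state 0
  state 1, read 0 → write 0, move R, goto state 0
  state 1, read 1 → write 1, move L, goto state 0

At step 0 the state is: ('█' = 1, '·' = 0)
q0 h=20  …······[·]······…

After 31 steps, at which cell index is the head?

gen 0: q0 h=20  …······[·]······…
gen 1: q1 h=19  …······[·]█·····…
gen 2: q0 h=20  …······[█]······…
gen 3: q0 h=21  …·····█[·]······…
gen 4: q1 h=20  …······[█]█·····…
gen 5: q0 h=19  …······[·]██····…
gen 6: q1 h=18  …······[·]███···…
gen 7: q0 h=19  …······[█]██····…
gen 8: q0 h=20  …·····█[█]█·····…
gen 9: q0 h=21  …····██[█]······…
gen 10: q0 h=22  …···███[·]······…
gen 11: q1 h=21  …····██[█]█·····…
gen 12: q0 h=20  …·····█[█]██····…
gen 13: q0 h=21  …····██[█]█·····…
gen 14: q0 h=22  …···███[█]······…
gen 15: q0 h=23  …··████[·]······…
gen 16: q1 h=22  …···███[█]█·····…
gen 17: q0 h=21  …····██[█]██····…
gen 18: q0 h=22  …···███[█]█·····…
gen 19: q0 h=23  …··████[█]······…
gen 20: q0 h=24  …·█████[·]······…
gen 21: q1 h=23  …··████[█]█·····…
gen 22: q0 h=22  …···███[█]██····…
gen 23: q0 h=23  …··████[█]█·····…
gen 24: q0 h=24  …·█████[█]······…
gen 25: q0 h=25  …██████[·]······…
gen 26: q1 h=24  …·█████[█]█·····…
gen 27: q0 h=23  …··████[█]██····…
gen 28: q0 h=24  …·█████[█]█·····…
gen 29: q0 h=25  …██████[█]······…
gen 30: q0 h=26  …██████[·]······…
gen 31: q1 h=25  …██████[█]█·····…

25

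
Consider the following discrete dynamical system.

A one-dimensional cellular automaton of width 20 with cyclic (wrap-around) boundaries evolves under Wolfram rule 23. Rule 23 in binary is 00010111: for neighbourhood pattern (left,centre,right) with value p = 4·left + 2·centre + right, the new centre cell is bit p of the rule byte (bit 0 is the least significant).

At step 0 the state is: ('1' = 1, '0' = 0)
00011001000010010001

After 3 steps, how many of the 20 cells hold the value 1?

0) 00011001000010010001
1) 11100111111111111111
2) 00011000000000000000
3) 11100111111111111111

18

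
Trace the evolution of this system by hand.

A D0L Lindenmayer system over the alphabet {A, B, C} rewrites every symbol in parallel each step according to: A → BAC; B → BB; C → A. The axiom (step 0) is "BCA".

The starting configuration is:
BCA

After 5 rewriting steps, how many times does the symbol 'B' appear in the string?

94

step 0: BCA
step 1: BBABAC
step 2: BBBBBACBBBACA
step 3: BBBBBBBBBBBACABBBBBBBACABAC
step 4: BBBBBBBBBBBBBBBBBBBBBBBACABACBBBBBBBBBBBBBBBACABACBBBACA
step 5: BBBBBBBBBBBBBBBBBBBBBBBBBBBBBBBBBBBBBBBBBBBBBBBACABACBBBACABBBBBBBBBBBBBBBBBBBBBBBBBBBBBBBACABACBBBACABBBBBBBACABAC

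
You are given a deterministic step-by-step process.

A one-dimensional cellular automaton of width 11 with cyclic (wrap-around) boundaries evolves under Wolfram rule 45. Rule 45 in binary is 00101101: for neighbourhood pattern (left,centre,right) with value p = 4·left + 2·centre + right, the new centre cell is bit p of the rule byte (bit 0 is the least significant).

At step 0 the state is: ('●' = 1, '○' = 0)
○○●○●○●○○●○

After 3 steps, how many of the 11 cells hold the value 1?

5

t=0: ○○●○●○●○○●○
t=1: ●○●●●●●○○●○
t=2: ●●●○○○○○○●●
t=3: ○○○○●●●●○●○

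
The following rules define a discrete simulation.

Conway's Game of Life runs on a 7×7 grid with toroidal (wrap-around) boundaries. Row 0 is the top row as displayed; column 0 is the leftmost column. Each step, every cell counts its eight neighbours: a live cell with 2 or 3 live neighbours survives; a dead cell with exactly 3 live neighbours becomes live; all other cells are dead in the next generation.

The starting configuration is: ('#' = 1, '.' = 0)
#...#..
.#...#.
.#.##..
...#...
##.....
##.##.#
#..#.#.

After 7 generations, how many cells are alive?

24

0) #...#..
.#...#.
.#.##..
...#...
##.....
##.##.#
#..#.#.
1) ##..##.
####.#.
...##..
##.##..
.#.##.#
...###.
..##.#.
2) #....#.
#....#.
.....##
##.....
.#....#
......#
.##....
3) #......
#...##.
.#...#.
.#...#.
.#....#
.##....
##....#
4) .....#.
##..##.
##...#.
.##..##
.#.....
..#...#
..#...#
5) ##..##.
##..##.
.......
..#..##
.#...##
###....
.....##
6) .#.....
##..##.
##..#..
#....##
.....#.
.##....
..#.##.
7) ####..#
..#.###
....#..
##..##.
##...#.
.#####.
..##...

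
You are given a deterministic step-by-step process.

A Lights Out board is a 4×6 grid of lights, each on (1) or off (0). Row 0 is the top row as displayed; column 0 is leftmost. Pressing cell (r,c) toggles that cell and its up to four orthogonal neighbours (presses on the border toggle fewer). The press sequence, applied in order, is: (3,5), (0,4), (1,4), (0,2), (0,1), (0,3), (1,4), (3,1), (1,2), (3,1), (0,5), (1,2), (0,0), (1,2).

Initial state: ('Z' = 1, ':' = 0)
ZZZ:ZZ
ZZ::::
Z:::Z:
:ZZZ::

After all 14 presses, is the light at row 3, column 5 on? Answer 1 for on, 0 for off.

t=0: ZZZ:ZZ
ZZ::::
Z:::Z:
:ZZZ::
t=1: ZZZ:ZZ
ZZ::::
Z:::ZZ
:ZZZZZ
t=2: ZZZZ::
ZZ::Z:
Z:::ZZ
:ZZZZZ
t=3: ZZZZZ:
ZZ:Z:Z
Z::::Z
:ZZZZZ
t=4: Z:::Z:
ZZZZ:Z
Z::::Z
:ZZZZZ
t=5: :ZZ:Z:
Z:ZZ:Z
Z::::Z
:ZZZZZ
t=6: :Z:Z::
Z:Z::Z
Z::::Z
:ZZZZZ
t=7: :Z:ZZ:
Z:ZZZ:
Z:::ZZ
:ZZZZZ
t=8: :Z:ZZ:
Z:ZZZ:
ZZ::ZZ
Z::ZZZ
t=9: :ZZZZ:
ZZ::Z:
ZZZ:ZZ
Z::ZZZ
t=10: :ZZZZ:
ZZ::Z:
Z:Z:ZZ
:ZZZZZ
t=11: :ZZZ:Z
ZZ::ZZ
Z:Z:ZZ
:ZZZZZ
t=12: :Z:Z:Z
Z:ZZZZ
Z:::ZZ
:ZZZZZ
t=13: Z::Z:Z
::ZZZZ
Z:::ZZ
:ZZZZZ
t=14: Z:ZZ:Z
:Z::ZZ
Z:Z:ZZ
:ZZZZZ

1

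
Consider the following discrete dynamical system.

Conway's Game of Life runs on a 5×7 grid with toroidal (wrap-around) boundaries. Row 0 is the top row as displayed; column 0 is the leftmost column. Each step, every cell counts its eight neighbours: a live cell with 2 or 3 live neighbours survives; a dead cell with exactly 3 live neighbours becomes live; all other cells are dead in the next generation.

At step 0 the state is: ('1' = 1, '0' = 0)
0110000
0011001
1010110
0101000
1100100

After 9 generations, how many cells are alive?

[0] 0110000
0011001
1010110
0101000
1100100
[1] 0000000
1000111
1000111
0001011
1001000
[2] 1000110
1000100
0001000
0001000
0000101
[3] 1001100
0001111
0001100
0001100
0001101
[4] 1010000
0010001
0010000
0010000
0010000
[5] 0011000
0011000
0111000
0111000
0011000
[6] 0100100
0000100
0000100
0000100
0000100
[7] 0001110
0001110
0001110
0001110
0001110
[8] 0010001
0010001
0010001
0010001
0010001
[9] 1111011
1111011
1111011
1111011
1111011

30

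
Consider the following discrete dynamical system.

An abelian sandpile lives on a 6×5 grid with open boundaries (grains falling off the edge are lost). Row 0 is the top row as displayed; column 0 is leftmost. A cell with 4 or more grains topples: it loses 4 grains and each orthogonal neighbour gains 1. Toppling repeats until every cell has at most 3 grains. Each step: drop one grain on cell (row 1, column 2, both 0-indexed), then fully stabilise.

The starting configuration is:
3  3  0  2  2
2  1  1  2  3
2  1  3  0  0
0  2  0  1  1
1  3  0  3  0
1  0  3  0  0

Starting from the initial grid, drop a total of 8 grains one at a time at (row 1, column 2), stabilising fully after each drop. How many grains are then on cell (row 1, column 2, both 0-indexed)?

step 0: 3  3  0  2  2
2  1  1  2  3
2  1  3  0  0
0  2  0  1  1
1  3  0  3  0
1  0  3  0  0
step 1: 3  3  0  2  2
2  1  2  2  3
2  1  3  0  0
0  2  0  1  1
1  3  0  3  0
1  0  3  0  0
step 2: 3  3  0  2  2
2  1  3  2  3
2  1  3  0  0
0  2  0  1  1
1  3  0  3  0
1  0  3  0  0
step 3: 3  3  1  2  2
2  2  1  3  3
2  2  0  1  0
0  2  1  1  1
1  3  0  3  0
1  0  3  0  0
step 4: 3  3  1  2  2
2  2  2  3  3
2  2  0  1  0
0  2  1  1  1
1  3  0  3  0
1  0  3  0  0
step 5: 3  3  1  2  2
2  2  3  3  3
2  2  0  1  0
0  2  1  1  1
1  3  0  3  0
1  0  3  0  0
step 6: 3  3  2  3  3
2  3  1  1  0
2  2  1  2  1
0  2  1  1  1
1  3  0  3  0
1  0  3  0  0
step 7: 3  3  2  3  3
2  3  2  1  0
2  2  1  2  1
0  2  1  1  1
1  3  0  3  0
1  0  3  0  0
step 8: 3  3  2  3  3
2  3  3  1  0
2  2  1  2  1
0  2  1  1  1
1  3  0  3  0
1  0  3  0  0

3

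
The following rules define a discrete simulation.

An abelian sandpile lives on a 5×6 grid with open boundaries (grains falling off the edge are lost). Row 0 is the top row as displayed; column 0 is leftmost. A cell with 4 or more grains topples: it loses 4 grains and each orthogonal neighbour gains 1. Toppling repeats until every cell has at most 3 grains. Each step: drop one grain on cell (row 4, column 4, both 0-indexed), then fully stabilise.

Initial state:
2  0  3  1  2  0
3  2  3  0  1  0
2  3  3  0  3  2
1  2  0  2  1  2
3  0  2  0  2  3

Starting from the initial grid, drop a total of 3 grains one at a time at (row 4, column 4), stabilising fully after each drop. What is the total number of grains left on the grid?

48

0) 2  0  3  1  2  0
3  2  3  0  1  0
2  3  3  0  3  2
1  2  0  2  1  2
3  0  2  0  2  3
1) 2  0  3  1  2  0
3  2  3  0  1  0
2  3  3  0  3  2
1  2  0  2  1  2
3  0  2  0  3  3
2) 2  0  3  1  2  0
3  2  3  0  1  0
2  3  3  0  3  2
1  2  0  2  2  3
3  0  2  1  1  0
3) 2  0  3  1  2  0
3  2  3  0  1  0
2  3  3  0  3  2
1  2  0  2  2  3
3  0  2  1  2  0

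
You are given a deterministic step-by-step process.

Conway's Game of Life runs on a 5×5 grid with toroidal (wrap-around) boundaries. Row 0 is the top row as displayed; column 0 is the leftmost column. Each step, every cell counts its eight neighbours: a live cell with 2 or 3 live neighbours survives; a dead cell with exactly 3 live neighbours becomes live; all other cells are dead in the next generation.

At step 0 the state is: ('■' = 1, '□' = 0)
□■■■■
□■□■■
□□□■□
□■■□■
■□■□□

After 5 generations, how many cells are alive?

t=0: □■■■■
□■□■■
□□□■□
□■■□■
■□■□□
t=1: □□□□□
□■□□□
□■□□□
■■■□■
□□□□□
t=2: □□□□□
□□□□□
□□□□□
■■■□□
■■□□□
t=3: □□□□□
□□□□□
□■□□□
■□■□□
■□■□□
t=4: □□□□□
□□□□□
□■□□□
■□■□□
□□□□□
t=5: □□□□□
□□□□□
□■□□□
□■□□□
□□□□□

2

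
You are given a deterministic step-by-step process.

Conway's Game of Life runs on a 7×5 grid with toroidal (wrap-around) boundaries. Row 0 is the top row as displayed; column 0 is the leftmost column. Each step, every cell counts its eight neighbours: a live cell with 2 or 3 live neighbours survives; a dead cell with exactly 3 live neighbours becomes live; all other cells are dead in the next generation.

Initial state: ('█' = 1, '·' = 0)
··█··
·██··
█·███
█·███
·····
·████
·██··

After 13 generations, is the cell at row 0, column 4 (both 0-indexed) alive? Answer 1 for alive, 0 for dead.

0

0) ··█··
·██··
█·███
█·███
·····
·████
·██··
1) ···█·
█···█
·····
█·█··
·····
██·█·
█····
2) █····
····█
██··█
·····
█·█·█
██··█
███··
3) █···█
·█··█
█···█
···█·
···██
·····
··█··
4) ██·██
·█·█·
█··██
█··█·
···██
···█·
·····
5) ██·██
·█···
██·█·
█·█··
··██·
···██
█·██·
6) ···█·
···█·
█···█
█····
·██··
·█···
·····
7) ·····
···█·
█···█
█···█
███··
·██··
·····
8) ·····
····█
█··█·
···█·
··███
█·█··
·····
9) ·····
····█
···█·
·····
·██·█
·██·█
·····
10) ·····
·····
·····
··██·
·██··
·██··
·····
11) ·····
·····
·····
·███·
·····
·██··
·····
12) ·····
·····
··█··
··█··
···█·
·····
·····
13) ·····
·····
·····
··██·
·····
·····
·····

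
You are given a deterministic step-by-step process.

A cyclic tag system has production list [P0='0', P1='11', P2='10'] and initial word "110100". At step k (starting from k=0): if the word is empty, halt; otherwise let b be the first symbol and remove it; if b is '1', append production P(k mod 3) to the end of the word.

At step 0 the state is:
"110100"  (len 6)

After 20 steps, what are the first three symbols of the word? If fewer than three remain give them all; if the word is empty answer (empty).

0) "110100"  (len 6)
1) "101000"  (len 6)
2) "0100011"  (len 7)
3) "100011"  (len 6)
4) "000110"  (len 6)
5) "00110"  (len 5)
6) "0110"  (len 4)
7) "110"  (len 3)
8) "1011"  (len 4)
9) "01110"  (len 5)
10) "1110"  (len 4)
11) "11011"  (len 5)
12) "101110"  (len 6)
13) "011100"  (len 6)
14) "11100"  (len 5)
15) "110010"  (len 6)
16) "100100"  (len 6)
17) "0010011"  (len 7)
18) "010011"  (len 6)
19) "10011"  (len 5)
20) "001111"  (len 6)

001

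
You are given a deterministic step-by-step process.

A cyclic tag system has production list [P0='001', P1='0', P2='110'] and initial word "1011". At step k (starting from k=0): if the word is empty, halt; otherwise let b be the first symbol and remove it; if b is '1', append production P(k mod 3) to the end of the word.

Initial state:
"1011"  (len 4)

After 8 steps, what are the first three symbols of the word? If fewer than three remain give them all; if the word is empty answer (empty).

0) "1011"  (len 4)
1) "011001"  (len 6)
2) "11001"  (len 5)
3) "1001110"  (len 7)
4) "001110001"  (len 9)
5) "01110001"  (len 8)
6) "1110001"  (len 7)
7) "110001001"  (len 9)
8) "100010010"  (len 9)

100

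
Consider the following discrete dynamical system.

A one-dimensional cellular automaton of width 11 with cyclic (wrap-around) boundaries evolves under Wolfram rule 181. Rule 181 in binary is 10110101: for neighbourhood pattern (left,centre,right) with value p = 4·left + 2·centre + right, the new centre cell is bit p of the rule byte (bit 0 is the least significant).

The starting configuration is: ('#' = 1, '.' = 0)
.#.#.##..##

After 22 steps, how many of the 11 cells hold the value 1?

6

step 0: .#.#.##..##
step 1: #####..#...
step 2: .###.#.###.
step 3: ..#.###.#.#
step 4: #.##.#.####
step 5: .#..###.###
step 6: ###..#.#.#.
step 7: .#.#.######
step 8: #####.####.
step 9: .###.#.##.#
step 10: #.#.###..##
step 11: .###.#.#..#
step 12: #.#.#####.#
step 13: .###.###.#.
step 14: ..#.#.#.###
step 15: #.######.#.
step 16: ##.####.###
step 17: #.#.##.#.##
step 18: .###..###.#
step 19: #.#.#..#.##
step 20: .#####.##.#
step 21: #.###.#..##
step 22: .#.#.###..#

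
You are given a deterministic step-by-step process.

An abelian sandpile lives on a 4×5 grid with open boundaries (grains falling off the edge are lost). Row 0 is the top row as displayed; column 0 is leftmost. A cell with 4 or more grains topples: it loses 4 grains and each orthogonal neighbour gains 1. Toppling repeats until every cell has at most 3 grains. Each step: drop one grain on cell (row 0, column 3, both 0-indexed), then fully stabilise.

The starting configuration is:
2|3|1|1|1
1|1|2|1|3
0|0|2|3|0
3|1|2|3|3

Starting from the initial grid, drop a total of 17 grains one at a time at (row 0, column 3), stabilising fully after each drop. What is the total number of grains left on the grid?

35

[0] 2|3|1|1|1
1|1|2|1|3
0|0|2|3|0
3|1|2|3|3
[1] 2|3|1|2|1
1|1|2|1|3
0|0|2|3|0
3|1|2|3|3
[2] 2|3|1|3|1
1|1|2|1|3
0|0|2|3|0
3|1|2|3|3
[3] 2|3|2|0|2
1|1|2|2|3
0|0|2|3|0
3|1|2|3|3
[4] 2|3|2|1|2
1|1|2|2|3
0|0|2|3|0
3|1|2|3|3
[5] 2|3|2|2|2
1|1|2|2|3
0|0|2|3|0
3|1|2|3|3
[6] 2|3|2|3|2
1|1|2|2|3
0|0|2|3|0
3|1|2|3|3
[7] 2|3|3|0|3
1|1|2|3|3
0|0|2|3|0
3|1|2|3|3
[8] 2|3|3|1|3
1|1|2|3|3
0|0|2|3|0
3|1|2|3|3
[9] 2|3|3|2|3
1|1|2|3|3
0|0|2|3|0
3|1|2|3|3
[10] 2|3|3|3|3
1|1|2|3|3
0|0|2|3|0
3|1|2|3|3
[11] 3|0|2|3|1
1|3|1|3|1
0|1|1|2|3
3|2|0|2|0
[12] 3|0|3|1|2
1|3|2|0|2
0|1|1|3|3
3|2|0|2|0
[13] 3|0|3|2|2
1|3|2|0|2
0|1|1|3|3
3|2|0|2|0
[14] 3|0|3|3|2
1|3|2|0|2
0|1|1|3|3
3|2|0|2|0
[15] 3|1|0|1|3
1|3|3|1|2
0|1|1|3|3
3|2|0|2|0
[16] 3|1|0|2|3
1|3|3|1|2
0|1|1|3|3
3|2|0|2|0
[17] 3|1|0|3|3
1|3|3|1|2
0|1|1|3|3
3|2|0|2|0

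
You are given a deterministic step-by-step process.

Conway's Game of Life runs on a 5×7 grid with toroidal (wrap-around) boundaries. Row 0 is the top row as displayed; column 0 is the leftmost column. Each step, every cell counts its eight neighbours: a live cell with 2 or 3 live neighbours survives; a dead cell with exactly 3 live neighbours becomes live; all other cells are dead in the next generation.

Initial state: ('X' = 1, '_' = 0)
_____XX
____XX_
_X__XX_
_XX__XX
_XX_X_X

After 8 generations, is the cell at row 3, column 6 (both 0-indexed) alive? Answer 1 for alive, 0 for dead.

step 0: _____XX
____XX_
_X__XX_
_XX__XX
_XX_X_X
step 1: X__X__X
_______
XXXX___
______X
_XXXX__
step 2: XX_XX__
___X__X
XXX____
____X__
_XXXXXX
step 3: _X_____
___XX_X
XXXX___
____X_X
_X____X
step 4: __X__X_
___XX__
XXX___X
___X_XX
_____X_
step 5: ___X_X_
X__XXXX
XXX___X
_XX_XX_
_____X_
step 6: ___X___
___X___
_______
__XXXX_
__XX_XX
step 7: ___X___
_______
__X____
__X__XX
_____XX
step 8: _______
_______
_______
_____XX
____XXX

1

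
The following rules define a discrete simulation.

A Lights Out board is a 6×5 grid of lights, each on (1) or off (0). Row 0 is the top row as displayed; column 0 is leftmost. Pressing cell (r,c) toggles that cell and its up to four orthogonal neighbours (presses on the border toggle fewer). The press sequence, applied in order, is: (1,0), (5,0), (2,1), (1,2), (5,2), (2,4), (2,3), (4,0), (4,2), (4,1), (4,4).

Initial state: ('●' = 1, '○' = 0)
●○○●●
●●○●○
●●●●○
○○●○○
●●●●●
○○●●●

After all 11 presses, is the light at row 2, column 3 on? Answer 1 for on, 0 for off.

1

step 0: ●○○●●
●●○●○
●●●●○
○○●○○
●●●●●
○○●●●
step 1: ○○○●●
○○○●○
○●●●○
○○●○○
●●●●●
○○●●●
step 2: ○○○●●
○○○●○
○●●●○
○○●○○
○●●●●
●●●●●
step 3: ○○○●●
○●○●○
●○○●○
○●●○○
○●●●●
●●●●●
step 4: ○○●●●
○○●○○
●○●●○
○●●○○
○●●●●
●●●●●
step 5: ○○●●●
○○●○○
●○●●○
○●●○○
○●○●●
●○○○●
step 6: ○○●●●
○○●○●
●○●○●
○●●○●
○●○●●
●○○○●
step 7: ○○●●●
○○●●●
●○○●○
○●●●●
○●○●●
●○○○●
step 8: ○○●●●
○○●●●
●○○●○
●●●●●
●○○●●
○○○○●
step 9: ○○●●●
○○●●●
●○○●○
●●○●●
●●●○●
○○●○●
step 10: ○○●●●
○○●●●
●○○●○
●○○●●
○○○○●
○●●○●
step 11: ○○●●●
○○●●●
●○○●○
●○○●○
○○○●○
○●●○○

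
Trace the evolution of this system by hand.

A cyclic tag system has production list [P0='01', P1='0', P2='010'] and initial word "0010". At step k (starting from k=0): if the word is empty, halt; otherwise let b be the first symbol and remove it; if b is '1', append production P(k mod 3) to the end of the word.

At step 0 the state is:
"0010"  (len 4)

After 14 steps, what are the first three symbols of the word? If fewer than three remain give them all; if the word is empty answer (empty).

0) "0010"  (len 4)
1) "010"  (len 3)
2) "10"  (len 2)
3) "0010"  (len 4)
4) "010"  (len 3)
5) "10"  (len 2)
6) "0010"  (len 4)
7) "010"  (len 3)
8) "10"  (len 2)
9) "0010"  (len 4)
10) "010"  (len 3)
11) "10"  (len 2)
12) "0010"  (len 4)
13) "010"  (len 3)
14) "10"  (len 2)

10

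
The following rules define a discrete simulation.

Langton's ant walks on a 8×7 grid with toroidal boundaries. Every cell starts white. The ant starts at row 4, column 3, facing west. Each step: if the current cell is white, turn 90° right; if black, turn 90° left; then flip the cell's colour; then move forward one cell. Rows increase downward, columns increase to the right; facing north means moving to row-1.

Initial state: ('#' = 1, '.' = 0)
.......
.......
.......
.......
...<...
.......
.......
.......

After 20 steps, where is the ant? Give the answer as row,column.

6,5

0) .......
.......
.......
.......
...<...
.......
.......
.......
1) .......
.......
.......
...^...
...#...
.......
.......
.......
2) .......
.......
.......
...#>..
...#...
.......
.......
.......
3) .......
.......
.......
...##..
...#v..
.......
.......
.......
4) .......
.......
.......
...##..
...<#..
.......
.......
.......
5) .......
.......
.......
...##..
....#..
...v...
.......
.......
6) .......
.......
.......
...##..
....#..
..<#...
.......
.......
7) .......
.......
.......
...##..
..^.#..
..##...
.......
.......
8) .......
.......
.......
...##..
..#>#..
..##...
.......
.......
9) .......
.......
.......
...##..
..###..
..#v...
.......
.......
10) .......
.......
.......
...##..
..###..
..#.>..
.......
.......
11) .......
.......
.......
...##..
..###..
..#.#..
....v..
.......
12) .......
.......
.......
...##..
..###..
..#.#..
...<#..
.......
13) .......
.......
.......
...##..
..###..
..#^#..
...##..
.......
14) .......
.......
.......
...##..
..###..
..##>..
...##..
.......
15) .......
.......
.......
...##..
..##^..
..##...
...##..
.......
16) .......
.......
.......
...##..
..#<...
..##...
...##..
.......
17) .......
.......
.......
...##..
..#....
..#v...
...##..
.......
18) .......
.......
.......
...##..
..#....
..#.>..
...##..
.......
19) .......
.......
.......
...##..
..#....
..#.#..
...#v..
.......
20) .......
.......
.......
...##..
..#....
..#.#..
...#.>.
.......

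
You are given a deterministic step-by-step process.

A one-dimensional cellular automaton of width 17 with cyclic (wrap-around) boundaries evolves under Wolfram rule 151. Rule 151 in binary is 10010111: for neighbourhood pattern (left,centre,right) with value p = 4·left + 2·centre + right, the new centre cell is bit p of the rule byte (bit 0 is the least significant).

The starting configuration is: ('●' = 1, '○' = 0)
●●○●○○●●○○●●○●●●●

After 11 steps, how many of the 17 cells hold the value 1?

15

t=0: ●●○●○○●●○○●●○●●●●
t=1: ●○○●●●○○●●○○○○●●●
t=2: ○●●○●○●●○○●●●●○●●
t=3: ○○○○●○○○●●○●●○○○○
t=4: ●●●●●●●●○○○○○●●●●
t=5: ●●●●●●●○●●●●●○●●●
t=6: ●●●●●●○○○●●●○○○●●
t=7: ●●●●●○●●●○●○●●●○●
t=8: ●●●●○○○●○○●○○●○○○
t=9: ○●●○●●●●●●●●●●●●●
t=10: ○○○○○●●●●●●●●●●●○
t=11: ●●●●●○●●●●●●●●●○●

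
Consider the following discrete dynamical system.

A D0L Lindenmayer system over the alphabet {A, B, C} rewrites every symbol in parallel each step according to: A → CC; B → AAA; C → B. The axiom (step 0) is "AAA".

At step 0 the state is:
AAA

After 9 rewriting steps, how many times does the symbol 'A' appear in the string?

step 0: AAA
step 1: CCCCCC
step 2: BBBBBB
step 3: AAAAAAAAAAAAAAAAAA
step 4: CCCCCCCCCCCCCCCCCCCCCCCCCCCCCCCCCCCC
step 5: BBBBBBBBBBBBBBBBBBBBBBBBBBBBBBBBBBBB
step 6: AAAAAAAAAAAAAAAAAAAAAAAAAAAAAAAAAAAAAAAAAAAAAAAAAAAAAAAAAAAAAAAAAAAAAAAAAAAAAAAAAAAAAAAAAAAAAAAAAAAAAAAAAAAA
step 7: CCCCCCCCCCCCCCCCCCCCCCCCCCCCCCCCCCCCCCCCCCCCCCCCCCCCCCCCCC…CCCCCCCCCCCCCCCCCCCCCCCCCCCCCCCCCCCCCCCCCCCCCCCCCCCCCCCCCC  (len 216)
step 8: BBBBBBBBBBBBBBBBBBBBBBBBBBBBBBBBBBBBBBBBBBBBBBBBBBBBBBBBBB…BBBBBBBBBBBBBBBBBBBBBBBBBBBBBBBBBBBBBBBBBBBBBBBBBBBBBBBBBB  (len 216)
step 9: AAAAAAAAAAAAAAAAAAAAAAAAAAAAAAAAAAAAAAAAAAAAAAAAAAAAAAAAAA…AAAAAAAAAAAAAAAAAAAAAAAAAAAAAAAAAAAAAAAAAAAAAAAAAAAAAAAAAA  (len 648)

648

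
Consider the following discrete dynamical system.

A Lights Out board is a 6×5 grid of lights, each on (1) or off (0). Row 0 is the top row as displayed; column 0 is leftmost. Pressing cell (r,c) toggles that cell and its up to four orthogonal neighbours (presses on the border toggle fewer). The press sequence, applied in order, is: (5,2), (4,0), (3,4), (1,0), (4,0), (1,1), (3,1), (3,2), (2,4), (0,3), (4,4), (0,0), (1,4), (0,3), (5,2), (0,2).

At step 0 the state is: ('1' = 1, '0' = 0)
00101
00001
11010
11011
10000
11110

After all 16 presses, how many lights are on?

19

[0] 00101
00001
11010
11011
10000
11110
[1] 00101
00001
11010
11011
10100
10000
[2] 00101
00001
11010
01011
01100
00000
[3] 00101
00001
11011
01000
01101
00000
[4] 10101
11001
01011
01000
01101
00000
[5] 10101
11001
01011
11000
10101
10000
[6] 11101
00101
00011
11000
10101
10000
[7] 11101
00101
01011
00100
11101
10000
[8] 11101
00101
01111
01010
11001
10000
[9] 11101
00100
01100
01011
11001
10000
[10] 11010
00110
01100
01011
11001
10000
[11] 11010
00110
01100
01010
11010
10001
[12] 00010
10110
01100
01010
11010
10001
[13] 00011
10101
01101
01010
11010
10001
[14] 00100
10111
01101
01010
11010
10001
[15] 00100
10111
01101
01010
11110
11111
[16] 01010
10011
01101
01010
11110
11111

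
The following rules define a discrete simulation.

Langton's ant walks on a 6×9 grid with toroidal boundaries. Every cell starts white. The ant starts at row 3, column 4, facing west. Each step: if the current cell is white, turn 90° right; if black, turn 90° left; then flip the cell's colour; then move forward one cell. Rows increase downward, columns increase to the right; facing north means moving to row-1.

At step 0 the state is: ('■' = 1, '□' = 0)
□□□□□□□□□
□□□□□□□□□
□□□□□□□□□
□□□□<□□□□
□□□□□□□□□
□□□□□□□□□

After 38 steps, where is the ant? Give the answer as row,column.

step 0: □□□□□□□□□
□□□□□□□□□
□□□□□□□□□
□□□□<□□□□
□□□□□□□□□
□□□□□□□□□
step 1: □□□□□□□□□
□□□□□□□□□
□□□□^□□□□
□□□□■□□□□
□□□□□□□□□
□□□□□□□□□
step 2: □□□□□□□□□
□□□□□□□□□
□□□□■>□□□
□□□□■□□□□
□□□□□□□□□
□□□□□□□□□
step 3: □□□□□□□□□
□□□□□□□□□
□□□□■■□□□
□□□□■v□□□
□□□□□□□□□
□□□□□□□□□
step 4: □□□□□□□□□
□□□□□□□□□
□□□□■■□□□
□□□□<■□□□
□□□□□□□□□
□□□□□□□□□
step 5: □□□□□□□□□
□□□□□□□□□
□□□□■■□□□
□□□□□■□□□
□□□□v□□□□
□□□□□□□□□
step 6: □□□□□□□□□
□□□□□□□□□
□□□□■■□□□
□□□□□■□□□
□□□<■□□□□
□□□□□□□□□
step 7: □□□□□□□□□
□□□□□□□□□
□□□□■■□□□
□□□^□■□□□
□□□■■□□□□
□□□□□□□□□
step 8: □□□□□□□□□
□□□□□□□□□
□□□□■■□□□
□□□■>■□□□
□□□■■□□□□
□□□□□□□□□
step 9: □□□□□□□□□
□□□□□□□□□
□□□□■■□□□
□□□■■■□□□
□□□■v□□□□
□□□□□□□□□
step 10: □□□□□□□□□
□□□□□□□□□
□□□□■■□□□
□□□■■■□□□
□□□■□>□□□
□□□□□□□□□
step 11: □□□□□□□□□
□□□□□□□□□
□□□□■■□□□
□□□■■■□□□
□□□■□■□□□
□□□□□v□□□
step 12: □□□□□□□□□
□□□□□□□□□
□□□□■■□□□
□□□■■■□□□
□□□■□■□□□
□□□□<■□□□
step 13: □□□□□□□□□
□□□□□□□□□
□□□□■■□□□
□□□■■■□□□
□□□■^■□□□
□□□□■■□□□
step 14: □□□□□□□□□
□□□□□□□□□
□□□□■■□□□
□□□■■■□□□
□□□■■>□□□
□□□□■■□□□
step 15: □□□□□□□□□
□□□□□□□□□
□□□□■■□□□
□□□■■^□□□
□□□■■□□□□
□□□□■■□□□
step 16: □□□□□□□□□
□□□□□□□□□
□□□□■■□□□
□□□■<□□□□
□□□■■□□□□
□□□□■■□□□
step 17: □□□□□□□□□
□□□□□□□□□
□□□□■■□□□
□□□■□□□□□
□□□■v□□□□
□□□□■■□□□
step 18: □□□□□□□□□
□□□□□□□□□
□□□□■■□□□
□□□■□□□□□
□□□■□>□□□
□□□□■■□□□
step 19: □□□□□□□□□
□□□□□□□□□
□□□□■■□□□
□□□■□□□□□
□□□■□■□□□
□□□□■v□□□
step 20: □□□□□□□□□
□□□□□□□□□
□□□□■■□□□
□□□■□□□□□
□□□■□■□□□
□□□□■□>□□
step 21: □□□□□□v□□
□□□□□□□□□
□□□□■■□□□
□□□■□□□□□
□□□■□■□□□
□□□□■□■□□
step 22: □□□□□<■□□
□□□□□□□□□
□□□□■■□□□
□□□■□□□□□
□□□■□■□□□
□□□□■□■□□
step 23: □□□□□■■□□
□□□□□□□□□
□□□□■■□□□
□□□■□□□□□
□□□■□■□□□
□□□□■^■□□
step 24: □□□□□■■□□
□□□□□□□□□
□□□□■■□□□
□□□■□□□□□
□□□■□■□□□
□□□□■■>□□
step 25: □□□□□■■□□
□□□□□□□□□
□□□□■■□□□
□□□■□□□□□
□□□■□■^□□
□□□□■■□□□
step 26: □□□□□■■□□
□□□□□□□□□
□□□□■■□□□
□□□■□□□□□
□□□■□■■>□
□□□□■■□□□
step 27: □□□□□■■□□
□□□□□□□□□
□□□□■■□□□
□□□■□□□□□
□□□■□■■■□
□□□□■■□v□
step 28: □□□□□■■□□
□□□□□□□□□
□□□□■■□□□
□□□■□□□□□
□□□■□■■■□
□□□□■■<■□
step 29: □□□□□■■□□
□□□□□□□□□
□□□□■■□□□
□□□■□□□□□
□□□■□■^■□
□□□□■■■■□
step 30: □□□□□■■□□
□□□□□□□□□
□□□□■■□□□
□□□■□□□□□
□□□■□<□■□
□□□□■■■■□
step 31: □□□□□■■□□
□□□□□□□□□
□□□□■■□□□
□□□■□□□□□
□□□■□□□■□
□□□□■v■■□
step 32: □□□□□■■□□
□□□□□□□□□
□□□□■■□□□
□□□■□□□□□
□□□■□□□■□
□□□□■□>■□
step 33: □□□□□■■□□
□□□□□□□□□
□□□□■■□□□
□□□■□□□□□
□□□■□□^■□
□□□□■□□■□
step 34: □□□□□■■□□
□□□□□□□□□
□□□□■■□□□
□□□■□□□□□
□□□■□□■>□
□□□□■□□■□
step 35: □□□□□■■□□
□□□□□□□□□
□□□□■■□□□
□□□■□□□^□
□□□■□□■□□
□□□□■□□■□
step 36: □□□□□■■□□
□□□□□□□□□
□□□□■■□□□
□□□■□□□■>
□□□■□□■□□
□□□□■□□■□
step 37: □□□□□■■□□
□□□□□□□□□
□□□□■■□□□
□□□■□□□■■
□□□■□□■□v
□□□□■□□■□
step 38: □□□□□■■□□
□□□□□□□□□
□□□□■■□□□
□□□■□□□■■
□□□■□□■<■
□□□□■□□■□

4,7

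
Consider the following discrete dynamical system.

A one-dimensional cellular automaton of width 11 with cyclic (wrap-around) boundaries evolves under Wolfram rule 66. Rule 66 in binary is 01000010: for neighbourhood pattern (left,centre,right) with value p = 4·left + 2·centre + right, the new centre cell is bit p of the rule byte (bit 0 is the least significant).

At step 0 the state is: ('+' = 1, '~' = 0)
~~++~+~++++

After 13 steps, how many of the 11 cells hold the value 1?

1

[0] ~~++~+~++++
[1] ~+~+~~~~~~+
[2] ~~~~~~~~~+~
[3] ~~~~~~~~+~~
[4] ~~~~~~~+~~~
[5] ~~~~~~+~~~~
[6] ~~~~~+~~~~~
[7] ~~~~+~~~~~~
[8] ~~~+~~~~~~~
[9] ~~+~~~~~~~~
[10] ~+~~~~~~~~~
[11] +~~~~~~~~~~
[12] ~~~~~~~~~~+
[13] ~~~~~~~~~+~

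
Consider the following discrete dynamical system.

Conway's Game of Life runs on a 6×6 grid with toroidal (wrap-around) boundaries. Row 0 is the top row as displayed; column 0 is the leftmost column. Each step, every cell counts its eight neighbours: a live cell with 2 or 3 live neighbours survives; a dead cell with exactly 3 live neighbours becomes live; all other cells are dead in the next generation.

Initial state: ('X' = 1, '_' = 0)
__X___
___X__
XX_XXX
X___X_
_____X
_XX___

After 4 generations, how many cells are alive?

17

0) __X___
___X__
XX_XXX
X___X_
_____X
_XX___
1) _XXX__
XX_X_X
XXXX__
_X_X__
XX___X
_XX___
2) ___XX_
_____X
___X_X
___XXX
______
___X__
3) ___XX_
___X_X
X__X_X
___X_X
___X__
___XX_
4) __X__X
X_XX_X
X_XX_X
X_XX_X
__XX__
__X___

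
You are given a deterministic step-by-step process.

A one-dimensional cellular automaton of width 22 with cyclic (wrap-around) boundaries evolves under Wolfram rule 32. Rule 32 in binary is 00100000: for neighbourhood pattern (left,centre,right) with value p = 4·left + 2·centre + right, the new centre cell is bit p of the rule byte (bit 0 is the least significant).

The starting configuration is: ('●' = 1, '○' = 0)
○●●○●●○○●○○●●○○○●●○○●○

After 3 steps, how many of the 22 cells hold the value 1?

t=0: ○●●○●●○○●○○●●○○○●●○○●○
t=1: ○○○●○○○○○○○○○○○○○○○○○○
t=2: ○○○○○○○○○○○○○○○○○○○○○○
t=3: ○○○○○○○○○○○○○○○○○○○○○○

0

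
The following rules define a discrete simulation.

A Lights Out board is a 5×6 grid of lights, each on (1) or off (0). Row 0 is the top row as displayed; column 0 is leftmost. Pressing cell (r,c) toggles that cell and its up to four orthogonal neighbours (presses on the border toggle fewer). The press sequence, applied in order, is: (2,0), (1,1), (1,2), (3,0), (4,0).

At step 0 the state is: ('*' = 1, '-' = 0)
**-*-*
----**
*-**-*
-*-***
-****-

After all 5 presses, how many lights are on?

17

gen 0: **-*-*
----**
*-**-*
-*-***
-****-
gen 1: **-*-*
*---**
-***-*
**-***
-****-
gen 2: *--*-*
-**-**
--**-*
**-***
-****-
gen 3: *-**-*
---***
---*-*
**-***
-****-
gen 4: *-**-*
---***
*--*-*
---***
*****-
gen 5: *-**-*
---***
*--*-*
*--***
--***-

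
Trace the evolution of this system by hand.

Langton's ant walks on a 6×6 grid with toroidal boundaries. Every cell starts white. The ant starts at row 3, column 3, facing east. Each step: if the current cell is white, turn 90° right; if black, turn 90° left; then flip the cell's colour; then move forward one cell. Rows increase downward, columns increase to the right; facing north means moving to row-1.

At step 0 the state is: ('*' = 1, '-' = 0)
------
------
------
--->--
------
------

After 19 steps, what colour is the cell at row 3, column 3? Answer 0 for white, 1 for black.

0

gen 0: ------
------
------
--->--
------
------
gen 1: ------
------
------
---*--
---v--
------
gen 2: ------
------
------
---*--
--<*--
------
gen 3: ------
------
------
--^*--
--**--
------
gen 4: ------
------
------
--*>--
--**--
------
gen 5: ------
------
---^--
--*---
--**--
------
gen 6: ------
------
---*>-
--*---
--**--
------
gen 7: ------
------
---**-
--*-v-
--**--
------
gen 8: ------
------
---**-
--*<*-
--**--
------
gen 9: ------
------
---^*-
--***-
--**--
------
gen 10: ------
------
--<-*-
--***-
--**--
------
gen 11: ------
--^---
--*-*-
--***-
--**--
------
gen 12: ------
--*>--
--*-*-
--***-
--**--
------
gen 13: ------
--**--
--*v*-
--***-
--**--
------
gen 14: ------
--**--
--<**-
--***-
--**--
------
gen 15: ------
--**--
---**-
--v**-
--**--
------
gen 16: ------
--**--
---**-
--->*-
--**--
------
gen 17: ------
--**--
---^*-
----*-
--**--
------
gen 18: ------
--**--
--<-*-
----*-
--**--
------
gen 19: ------
--^*--
--*-*-
----*-
--**--
------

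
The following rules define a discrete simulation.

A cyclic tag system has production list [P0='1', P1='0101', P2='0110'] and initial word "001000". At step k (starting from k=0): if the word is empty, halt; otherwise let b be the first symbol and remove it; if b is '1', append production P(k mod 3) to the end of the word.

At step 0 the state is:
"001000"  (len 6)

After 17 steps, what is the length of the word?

14

gen 0: "001000"  (len 6)
gen 1: "01000"  (len 5)
gen 2: "1000"  (len 4)
gen 3: "0000110"  (len 7)
gen 4: "000110"  (len 6)
gen 5: "00110"  (len 5)
gen 6: "0110"  (len 4)
gen 7: "110"  (len 3)
gen 8: "100101"  (len 6)
gen 9: "001010110"  (len 9)
gen 10: "01010110"  (len 8)
gen 11: "1010110"  (len 7)
gen 12: "0101100110"  (len 10)
gen 13: "101100110"  (len 9)
gen 14: "011001100101"  (len 12)
gen 15: "11001100101"  (len 11)
gen 16: "10011001011"  (len 11)
gen 17: "00110010110101"  (len 14)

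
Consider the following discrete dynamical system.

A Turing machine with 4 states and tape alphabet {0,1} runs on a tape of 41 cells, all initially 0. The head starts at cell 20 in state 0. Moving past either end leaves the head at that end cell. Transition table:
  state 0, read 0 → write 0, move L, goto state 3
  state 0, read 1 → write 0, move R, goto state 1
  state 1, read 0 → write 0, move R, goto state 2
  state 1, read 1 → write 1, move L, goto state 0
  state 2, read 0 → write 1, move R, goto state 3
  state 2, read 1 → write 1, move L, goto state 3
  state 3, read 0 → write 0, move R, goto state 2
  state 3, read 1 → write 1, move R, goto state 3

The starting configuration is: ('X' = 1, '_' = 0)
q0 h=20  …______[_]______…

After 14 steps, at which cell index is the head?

32

[0] q0 h=20  …______[_]______…
[1] q3 h=19  …______[_]______…
[2] q2 h=20  …______[_]______…
[3] q3 h=21  …_____X[_]______…
[4] q2 h=22  …____X_[_]______…
[5] q3 h=23  …___X_X[_]______…
[6] q2 h=24  …__X_X_[_]______…
[7] q3 h=25  …_X_X_X[_]______…
[8] q2 h=26  …X_X_X_[_]______…
[9] q3 h=27  …_X_X_X[_]______…
[10] q2 h=28  …X_X_X_[_]______…
[11] q3 h=29  …_X_X_X[_]______…
[12] q2 h=30  …X_X_X_[_]______…
[13] q3 h=31  …_X_X_X[_]______…
[14] q2 h=32  …X_X_X_[_]______…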